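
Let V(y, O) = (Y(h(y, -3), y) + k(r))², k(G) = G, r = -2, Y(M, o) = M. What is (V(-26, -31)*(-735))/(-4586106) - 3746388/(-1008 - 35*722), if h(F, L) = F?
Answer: 29245705646/204955261 ≈ 142.69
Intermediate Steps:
V(y, O) = (-2 + y)² (V(y, O) = (y - 2)² = (-2 + y)²)
(V(-26, -31)*(-735))/(-4586106) - 3746388/(-1008 - 35*722) = ((-2 - 26)²*(-735))/(-4586106) - 3746388/(-1008 - 35*722) = ((-28)²*(-735))*(-1/4586106) - 3746388/(-1008 - 25270) = (784*(-735))*(-1/4586106) - 3746388/(-26278) = -576240*(-1/4586106) - 3746388*(-1/26278) = 1960/15599 + 1873194/13139 = 29245705646/204955261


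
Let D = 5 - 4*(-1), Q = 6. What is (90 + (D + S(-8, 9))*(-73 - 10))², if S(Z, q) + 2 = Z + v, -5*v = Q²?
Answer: 14845609/25 ≈ 5.9382e+5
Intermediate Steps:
D = 9 (D = 5 + 4 = 9)
v = -36/5 (v = -⅕*6² = -⅕*36 = -36/5 ≈ -7.2000)
S(Z, q) = -46/5 + Z (S(Z, q) = -2 + (Z - 36/5) = -2 + (-36/5 + Z) = -46/5 + Z)
(90 + (D + S(-8, 9))*(-73 - 10))² = (90 + (9 + (-46/5 - 8))*(-73 - 10))² = (90 + (9 - 86/5)*(-83))² = (90 - 41/5*(-83))² = (90 + 3403/5)² = (3853/5)² = 14845609/25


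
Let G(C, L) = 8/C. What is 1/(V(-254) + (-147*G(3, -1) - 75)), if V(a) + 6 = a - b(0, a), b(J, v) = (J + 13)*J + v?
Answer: -1/473 ≈ -0.0021142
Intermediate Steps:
b(J, v) = v + J*(13 + J) (b(J, v) = (13 + J)*J + v = J*(13 + J) + v = v + J*(13 + J))
V(a) = -6 (V(a) = -6 + (a - (a + 0**2 + 13*0)) = -6 + (a - (a + 0 + 0)) = -6 + (a - a) = -6 + 0 = -6)
1/(V(-254) + (-147*G(3, -1) - 75)) = 1/(-6 + (-1176/3 - 75)) = 1/(-6 + (-147*8/3 - 75)) = 1/(-6 + (-392 - 75)) = 1/(-6 - 467) = 1/(-473) = -1/473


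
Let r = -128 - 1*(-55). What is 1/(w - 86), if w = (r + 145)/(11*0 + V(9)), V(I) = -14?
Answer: -7/638 ≈ -0.010972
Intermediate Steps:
r = -73 (r = -128 + 55 = -73)
w = -36/7 (w = (-73 + 145)/(11*0 - 14) = 72/(0 - 14) = 72/(-14) = 72*(-1/14) = -36/7 ≈ -5.1429)
1/(w - 86) = 1/(-36/7 - 86) = 1/(-638/7) = -7/638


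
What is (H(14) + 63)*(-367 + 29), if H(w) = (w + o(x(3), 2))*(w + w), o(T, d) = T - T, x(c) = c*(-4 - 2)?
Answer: -153790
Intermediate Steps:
x(c) = -6*c (x(c) = c*(-6) = -6*c)
o(T, d) = 0
H(w) = 2*w² (H(w) = (w + 0)*(w + w) = w*(2*w) = 2*w²)
(H(14) + 63)*(-367 + 29) = (2*14² + 63)*(-367 + 29) = (2*196 + 63)*(-338) = (392 + 63)*(-338) = 455*(-338) = -153790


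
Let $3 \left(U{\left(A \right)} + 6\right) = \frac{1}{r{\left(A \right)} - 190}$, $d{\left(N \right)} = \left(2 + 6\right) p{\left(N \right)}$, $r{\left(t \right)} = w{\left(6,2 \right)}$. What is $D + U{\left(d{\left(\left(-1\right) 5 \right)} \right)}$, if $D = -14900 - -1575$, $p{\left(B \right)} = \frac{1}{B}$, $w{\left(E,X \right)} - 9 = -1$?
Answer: $- \frac{7278727}{546} \approx -13331.0$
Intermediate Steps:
$w{\left(E,X \right)} = 8$ ($w{\left(E,X \right)} = 9 - 1 = 8$)
$r{\left(t \right)} = 8$
$d{\left(N \right)} = \frac{8}{N}$ ($d{\left(N \right)} = \frac{2 + 6}{N} = \frac{8}{N}$)
$U{\left(A \right)} = - \frac{3277}{546}$ ($U{\left(A \right)} = -6 + \frac{1}{3 \left(8 - 190\right)} = -6 + \frac{1}{3 \left(-182\right)} = -6 + \frac{1}{3} \left(- \frac{1}{182}\right) = -6 - \frac{1}{546} = - \frac{3277}{546}$)
$D = -13325$ ($D = -14900 + 1575 = -13325$)
$D + U{\left(d{\left(\left(-1\right) 5 \right)} \right)} = -13325 - \frac{3277}{546} = - \frac{7278727}{546}$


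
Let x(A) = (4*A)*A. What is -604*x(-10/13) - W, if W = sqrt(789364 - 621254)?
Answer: -241600/169 - sqrt(168110) ≈ -1839.6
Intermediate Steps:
W = sqrt(168110) ≈ 410.01
x(A) = 4*A**2
-604*x(-10/13) - W = -2416*(-10/13)**2 - sqrt(168110) = -2416*100/169 - sqrt(168110) = -604*400/169 - sqrt(168110) = -241600/169 - sqrt(168110)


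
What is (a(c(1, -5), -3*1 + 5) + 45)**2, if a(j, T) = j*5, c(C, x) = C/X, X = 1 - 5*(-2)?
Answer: 250000/121 ≈ 2066.1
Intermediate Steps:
X = 11 (X = 1 + 10 = 11)
c(C, x) = C/11
a(j, T) = 5*j
(a(c(1, -5), -3*1 + 5) + 45)**2 = (5*((1/11)*1) + 45)**2 = (5*(1/11) + 45)**2 = (5/11 + 45)**2 = (500/11)**2 = 250000/121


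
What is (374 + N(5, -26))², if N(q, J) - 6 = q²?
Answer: 164025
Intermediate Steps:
N(q, J) = 6 + q²
(374 + N(5, -26))² = (374 + (6 + 5²))² = (374 + (6 + 25))² = (374 + 31)² = 405² = 164025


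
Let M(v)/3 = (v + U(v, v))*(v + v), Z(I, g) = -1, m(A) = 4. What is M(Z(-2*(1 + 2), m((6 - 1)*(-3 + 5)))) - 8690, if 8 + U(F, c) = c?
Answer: -8630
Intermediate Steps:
U(F, c) = -8 + c
M(v) = 6*v*(-8 + 2*v) (M(v) = 3*((v + (-8 + v))*(v + v)) = 3*((-8 + 2*v)*(2*v)) = 3*(2*v*(-8 + 2*v)) = 6*v*(-8 + 2*v))
M(Z(-2*(1 + 2), m((6 - 1)*(-3 + 5)))) - 8690 = 12*(-1)*(-4 - 1) - 8690 = 12*(-1)*(-5) - 8690 = 60 - 8690 = -8630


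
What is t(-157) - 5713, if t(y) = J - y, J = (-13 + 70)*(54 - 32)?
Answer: -4302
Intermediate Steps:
J = 1254 (J = 57*22 = 1254)
t(y) = 1254 - y
t(-157) - 5713 = (1254 - 1*(-157)) - 5713 = (1254 + 157) - 5713 = 1411 - 5713 = -4302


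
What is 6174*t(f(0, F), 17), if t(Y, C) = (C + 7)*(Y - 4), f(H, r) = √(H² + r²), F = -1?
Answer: -444528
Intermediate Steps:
t(Y, C) = (-4 + Y)*(7 + C) (t(Y, C) = (7 + C)*(-4 + Y) = (-4 + Y)*(7 + C))
6174*t(f(0, F), 17) = 6174*(-28 - 4*17 + 7*√(0² + (-1)²) + 17*√(0² + (-1)²)) = 6174*(-28 - 68 + 7*√(0 + 1) + 17*√(0 + 1)) = 6174*(-28 - 68 + 7*√1 + 17*√1) = 6174*(-28 - 68 + 7*1 + 17*1) = 6174*(-28 - 68 + 7 + 17) = 6174*(-72) = -444528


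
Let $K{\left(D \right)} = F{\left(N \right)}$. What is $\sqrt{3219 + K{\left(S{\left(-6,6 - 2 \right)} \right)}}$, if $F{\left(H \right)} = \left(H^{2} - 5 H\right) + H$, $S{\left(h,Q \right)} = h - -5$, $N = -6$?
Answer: $\sqrt{3279} \approx 57.263$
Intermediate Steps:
$S{\left(h,Q \right)} = 5 + h$ ($S{\left(h,Q \right)} = h + 5 = 5 + h$)
$F{\left(H \right)} = H^{2} - 4 H$
$K{\left(D \right)} = 60$ ($K{\left(D \right)} = - 6 \left(-4 - 6\right) = \left(-6\right) \left(-10\right) = 60$)
$\sqrt{3219 + K{\left(S{\left(-6,6 - 2 \right)} \right)}} = \sqrt{3219 + 60} = \sqrt{3279}$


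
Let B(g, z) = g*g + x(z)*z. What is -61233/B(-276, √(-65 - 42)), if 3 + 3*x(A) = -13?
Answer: -2623772817/3264067136 - 183699*I*√107/3264067136 ≈ -0.80384 - 0.00058216*I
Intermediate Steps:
x(A) = -16/3 (x(A) = -1 + (⅓)*(-13) = -1 - 13/3 = -16/3)
B(g, z) = g² - 16*z/3 (B(g, z) = g*g - 16*z/3 = g² - 16*z/3)
-61233/B(-276, √(-65 - 42)) = -61233/((-276)² - 16*√(-65 - 42)/3) = -61233/(76176 - 16*I*√107/3)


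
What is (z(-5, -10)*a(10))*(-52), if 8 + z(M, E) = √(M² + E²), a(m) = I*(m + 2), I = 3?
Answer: 14976 - 9360*√5 ≈ -5953.6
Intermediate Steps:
a(m) = 6 + 3*m (a(m) = 3*(m + 2) = 3*(2 + m) = 6 + 3*m)
z(M, E) = -8 + √(E² + M²) (z(M, E) = -8 + √(M² + E²) = -8 + √(E² + M²))
(z(-5, -10)*a(10))*(-52) = ((-8 + √((-10)² + (-5)²))*(6 + 3*10))*(-52) = ((-8 + √(100 + 25))*(6 + 30))*(-52) = ((-8 + √125)*36)*(-52) = ((-8 + 5*√5)*36)*(-52) = (-288 + 180*√5)*(-52) = 14976 - 9360*√5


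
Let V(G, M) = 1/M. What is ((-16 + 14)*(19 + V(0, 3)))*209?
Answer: -24244/3 ≈ -8081.3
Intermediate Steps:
((-16 + 14)*(19 + V(0, 3)))*209 = ((-16 + 14)*(19 + 1/3))*209 = -2*(19 + ⅓)*209 = -2*58/3*209 = -116/3*209 = -24244/3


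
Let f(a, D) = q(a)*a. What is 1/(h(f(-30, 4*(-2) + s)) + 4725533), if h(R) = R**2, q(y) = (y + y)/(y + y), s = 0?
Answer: 1/4726433 ≈ 2.1158e-7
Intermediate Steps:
q(y) = 1 (q(y) = (2*y)/((2*y)) = (2*y)*(1/(2*y)) = 1)
f(a, D) = a (f(a, D) = 1*a = a)
1/(h(f(-30, 4*(-2) + s)) + 4725533) = 1/((-30)**2 + 4725533) = 1/(900 + 4725533) = 1/4726433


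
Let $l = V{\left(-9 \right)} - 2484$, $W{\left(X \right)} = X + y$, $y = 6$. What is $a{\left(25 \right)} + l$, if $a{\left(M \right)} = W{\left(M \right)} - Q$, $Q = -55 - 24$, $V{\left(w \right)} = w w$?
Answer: $-2293$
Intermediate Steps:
$V{\left(w \right)} = w^{2}$
$Q = -79$
$W{\left(X \right)} = 6 + X$ ($W{\left(X \right)} = X + 6 = 6 + X$)
$a{\left(M \right)} = 85 + M$ ($a{\left(M \right)} = \left(6 + M\right) - -79 = \left(6 + M\right) + 79 = 85 + M$)
$l = -2403$ ($l = \left(-9\right)^{2} - 2484 = 81 - 2484 = -2403$)
$a{\left(25 \right)} + l = \left(85 + 25\right) - 2403 = 110 - 2403 = -2293$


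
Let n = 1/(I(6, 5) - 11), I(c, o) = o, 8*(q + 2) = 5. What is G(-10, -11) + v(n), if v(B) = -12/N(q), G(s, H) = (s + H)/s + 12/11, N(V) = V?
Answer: 1311/110 ≈ 11.918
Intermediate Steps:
q = -11/8 (q = -2 + (⅛)*5 = -2 + 5/8 = -11/8 ≈ -1.3750)
G(s, H) = 12/11 + (H + s)/s (G(s, H) = (H + s)/s + 12*(1/11) = (H + s)/s + 12/11 = 12/11 + (H + s)/s)
n = -⅙ (n = 1/(5 - 11) = 1/(-6) = -⅙ ≈ -0.16667)
v(B) = 96/11 (v(B) = -12/(-11/8) = -12*(-8/11) = 96/11)
G(-10, -11) + v(n) = (23/11 - 11/(-10)) + 96/11 = (23/11 - 11*(-⅒)) + 96/11 = (23/11 + 11/10) + 96/11 = 351/110 + 96/11 = 1311/110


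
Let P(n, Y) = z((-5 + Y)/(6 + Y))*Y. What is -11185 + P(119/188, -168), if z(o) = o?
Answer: -306839/27 ≈ -11364.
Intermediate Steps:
P(n, Y) = Y*(-5 + Y)/(6 + Y) (P(n, Y) = ((-5 + Y)/(6 + Y))*Y = Y*(-5 + Y)/(6 + Y))
-11185 + P(119/188, -168) = -11185 - 168*(-5 - 168)/(6 - 168) = -11185 - 168*(-173)/(-162) = -11185 - 168*(-1/162)*(-173) = -11185 - 4844/27 = -306839/27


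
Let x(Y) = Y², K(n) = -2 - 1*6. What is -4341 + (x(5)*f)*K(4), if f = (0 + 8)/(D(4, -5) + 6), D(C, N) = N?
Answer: -5941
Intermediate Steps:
K(n) = -8 (K(n) = -2 - 6 = -8)
f = 8 (f = (0 + 8)/(-5 + 6) = 8/1 = 8*1 = 8)
-4341 + (x(5)*f)*K(4) = -4341 + (5²*8)*(-8) = -4341 + (25*8)*(-8) = -4341 + 200*(-8) = -4341 - 1600 = -5941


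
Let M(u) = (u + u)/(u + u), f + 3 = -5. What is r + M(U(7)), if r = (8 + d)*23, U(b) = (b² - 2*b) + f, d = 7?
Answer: 346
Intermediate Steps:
f = -8 (f = -3 - 5 = -8)
U(b) = -8 + b² - 2*b (U(b) = (b² - 2*b) - 8 = -8 + b² - 2*b)
r = 345 (r = (8 + 7)*23 = 15*23 = 345)
M(u) = 1 (M(u) = (2*u)/((2*u)) = (2*u)*(1/(2*u)) = 1)
r + M(U(7)) = 345 + 1 = 346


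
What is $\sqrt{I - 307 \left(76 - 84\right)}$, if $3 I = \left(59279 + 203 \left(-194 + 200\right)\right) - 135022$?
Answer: $\frac{i \sqrt{201471}}{3} \approx 149.62 i$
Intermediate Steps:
$I = - \frac{74525}{3}$ ($I = \frac{\left(59279 + 203 \left(-194 + 200\right)\right) - 135022}{3} = \frac{\left(59279 + 203 \cdot 6\right) - 135022}{3} = \frac{\left(59279 + 1218\right) - 135022}{3} = \frac{60497 - 135022}{3} = \frac{1}{3} \left(-74525\right) = - \frac{74525}{3} \approx -24842.0$)
$\sqrt{I - 307 \left(76 - 84\right)} = \sqrt{- \frac{74525}{3} - 307 \left(76 - 84\right)} = \sqrt{- \frac{74525}{3} - -2456} = \sqrt{- \frac{74525}{3} + 2456} = \sqrt{- \frac{67157}{3}} = \frac{i \sqrt{201471}}{3}$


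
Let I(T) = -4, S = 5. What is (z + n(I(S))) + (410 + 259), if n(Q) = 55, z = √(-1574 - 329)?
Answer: 724 + I*√1903 ≈ 724.0 + 43.623*I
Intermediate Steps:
z = I*√1903 (z = √(-1903) = I*√1903 ≈ 43.623*I)
(z + n(I(S))) + (410 + 259) = (I*√1903 + 55) + (410 + 259) = (55 + I*√1903) + 669 = 724 + I*√1903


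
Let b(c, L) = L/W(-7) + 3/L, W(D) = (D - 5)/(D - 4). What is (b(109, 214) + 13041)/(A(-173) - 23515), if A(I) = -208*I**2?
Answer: -4249135/2005847787 ≈ -0.0021184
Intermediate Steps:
W(D) = (-5 + D)/(-4 + D)
b(c, L) = 3/L + 11*L/12 (b(c, L) = L/(((-5 - 7)/(-4 - 7))) + 3/L = L/((-12/(-11))) + 3/L = L/((-1/11*(-12))) + 3/L = L/(12/11) + 3/L = L*(11/12) + 3/L = 11*L/12 + 3/L = 3/L + 11*L/12)
(b(109, 214) + 13041)/(A(-173) - 23515) = ((3/214 + (11/12)*214) + 13041)/(-208*(-173)**2 - 23515) = ((3*(1/214) + 1177/6) + 13041)/(-208*29929 - 23515) = ((3/214 + 1177/6) + 13041)/(-6225232 - 23515) = (62974/321 + 13041)/(-6248747) = (4249135/321)*(-1/6248747) = -4249135/2005847787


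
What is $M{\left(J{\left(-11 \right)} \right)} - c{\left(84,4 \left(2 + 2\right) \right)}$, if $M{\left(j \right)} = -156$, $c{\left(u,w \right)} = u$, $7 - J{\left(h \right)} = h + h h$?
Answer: $-240$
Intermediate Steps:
$J{\left(h \right)} = 7 - h - h^{2}$ ($J{\left(h \right)} = 7 - \left(h + h h\right) = 7 - \left(h + h^{2}\right) = 7 - h - h^{2}$)
$M{\left(J{\left(-11 \right)} \right)} - c{\left(84,4 \left(2 + 2\right) \right)} = -156 - 84 = -240$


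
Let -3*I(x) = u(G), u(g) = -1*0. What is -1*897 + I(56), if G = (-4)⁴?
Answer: -897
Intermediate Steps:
G = 256
u(g) = 0
I(x) = 0 (I(x) = -⅓*0 = 0)
-1*897 + I(56) = -1*897 + 0 = -897 + 0 = -897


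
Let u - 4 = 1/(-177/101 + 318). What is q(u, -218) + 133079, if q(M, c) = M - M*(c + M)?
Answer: 136648929262109/1020227481 ≈ 1.3394e+5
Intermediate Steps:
u = 127865/31941 (u = 4 + 1/(-177/101 + 318) = 4 + 1/(31941/101) = 4 + 101/31941 = 127865/31941 ≈ 4.0032)
q(M, c) = M - M*(M + c)
q(u, -218) + 133079 = 127865*(1 - 1*127865/31941 - 1*(-218))/31941 + 133079 = 127865*(1 - 127865/31941 + 218)/31941 + 133079 = (127865/31941)*(6867214/31941) + 133079 = 878076318110/1020227481 + 133079 = 136648929262109/1020227481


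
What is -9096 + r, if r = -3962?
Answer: -13058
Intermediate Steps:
-9096 + r = -9096 - 3962 = -13058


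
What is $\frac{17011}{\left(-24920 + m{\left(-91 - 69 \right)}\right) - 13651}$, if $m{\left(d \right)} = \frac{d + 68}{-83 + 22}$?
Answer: $- \frac{1037671}{2352739} \approx -0.44105$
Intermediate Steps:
$m{\left(d \right)} = - \frac{68}{61} - \frac{d}{61}$ ($m{\left(d \right)} = \frac{68 + d}{-61} = \left(68 + d\right) \left(- \frac{1}{61}\right) = - \frac{68}{61} - \frac{d}{61}$)
$\frac{17011}{\left(-24920 + m{\left(-91 - 69 \right)}\right) - 13651} = \frac{17011}{\left(-24920 - \left(\frac{68}{61} + \frac{-91 - 69}{61}\right)\right) - 13651} = \frac{17011}{\left(-24920 - - \frac{92}{61}\right) - 13651} = \frac{17011}{\left(-24920 + \left(- \frac{68}{61} + \frac{160}{61}\right)\right) - 13651} = \frac{17011}{\left(-24920 + \frac{92}{61}\right) - 13651} = \frac{17011}{- \frac{1520028}{61} - 13651} = \frac{17011}{- \frac{2352739}{61}} = 17011 \left(- \frac{61}{2352739}\right) = - \frac{1037671}{2352739}$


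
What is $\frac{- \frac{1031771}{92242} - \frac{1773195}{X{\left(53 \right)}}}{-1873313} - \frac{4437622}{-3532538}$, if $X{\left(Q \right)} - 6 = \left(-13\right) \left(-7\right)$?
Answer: $\frac{37479494776355671395}{29605175413973498378} \approx 1.266$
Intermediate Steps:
$X{\left(Q \right)} = 97$ ($X{\left(Q \right)} = 6 - -91 = 6 + 91 = 97$)
$\frac{- \frac{1031771}{92242} - \frac{1773195}{X{\left(53 \right)}}}{-1873313} - \frac{4437622}{-3532538} = \frac{- \frac{1031771}{92242} - \frac{1773195}{97}}{-1873313} - \frac{4437622}{-3532538} = \left(\left(-1031771\right) \frac{1}{92242} - \frac{1773195}{97}\right) \left(- \frac{1}{1873313}\right) - - \frac{2218811}{1766269} = \left(- \frac{1031771}{92242} - \frac{1773195}{97}\right) \left(- \frac{1}{1873313}\right) + \frac{2218811}{1766269} = \left(- \frac{163663134977}{8947474}\right) \left(- \frac{1}{1873313}\right) + \frac{2218811}{1766269} = \frac{163663134977}{16761419361362} + \frac{2218811}{1766269} = \frac{37479494776355671395}{29605175413973498378}$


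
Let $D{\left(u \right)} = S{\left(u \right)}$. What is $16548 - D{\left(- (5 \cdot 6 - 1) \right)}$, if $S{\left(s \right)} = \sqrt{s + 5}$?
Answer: $16548 - 2 i \sqrt{6} \approx 16548.0 - 4.899 i$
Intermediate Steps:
$S{\left(s \right)} = \sqrt{5 + s}$
$D{\left(u \right)} = \sqrt{5 + u}$
$16548 - D{\left(- (5 \cdot 6 - 1) \right)} = 16548 - \sqrt{5 - \left(5 \cdot 6 - 1\right)} = 16548 - \sqrt{5 - \left(30 - 1\right)} = 16548 - \sqrt{5 - 29} = 16548 - \sqrt{-24} = 16548 - 2 i \sqrt{6}$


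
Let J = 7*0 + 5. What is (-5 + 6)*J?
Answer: 5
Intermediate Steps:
J = 5 (J = 0 + 5 = 5)
(-5 + 6)*J = (-5 + 6)*5 = 1*5 = 5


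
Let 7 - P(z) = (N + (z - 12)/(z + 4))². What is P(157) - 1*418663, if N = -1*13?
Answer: -10855776880/25921 ≈ -4.1880e+5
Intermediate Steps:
N = -13
P(z) = 7 - (-13 + (-12 + z)/(4 + z))² (P(z) = 7 - (-13 + (z - 12)/(z + 4))² = 7 - (-13 + (-12 + z)/(4 + z))²)
P(157) - 1*418663 = (7 - 16*(16 + 3*157)²/(4 + 157)²) - 1*418663 = (7 - 16*(16 + 471)²/161²) - 418663 = (7 - 16*1/25921*487²) - 418663 = (7 - 16*1/25921*237169) - 418663 = (7 - 3794704/25921) - 418663 = -3613257/25921 - 418663 = -10855776880/25921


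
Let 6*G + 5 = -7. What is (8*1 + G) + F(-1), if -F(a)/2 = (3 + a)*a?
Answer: 10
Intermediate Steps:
G = -2 (G = -⅚ + (⅙)*(-7) = -⅚ - 7/6 = -2)
F(a) = -2*a*(3 + a) (F(a) = -2*(3 + a)*a = -2*a*(3 + a))
(8*1 + G) + F(-1) = (8*1 - 2) - 2*(-1)*(3 - 1) = (8 - 2) - 2*(-1)*2 = 6 + 4 = 10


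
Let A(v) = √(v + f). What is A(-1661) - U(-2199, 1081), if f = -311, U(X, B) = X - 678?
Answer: 2877 + 2*I*√493 ≈ 2877.0 + 44.407*I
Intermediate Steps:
U(X, B) = -678 + X
A(v) = √(-311 + v) (A(v) = √(v - 311) = √(-311 + v))
A(-1661) - U(-2199, 1081) = √(-311 - 1661) - (-678 - 2199) = √(-1972) - 1*(-2877) = 2*I*√493 + 2877 = 2877 + 2*I*√493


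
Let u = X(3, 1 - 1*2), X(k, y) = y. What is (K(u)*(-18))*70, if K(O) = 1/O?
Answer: 1260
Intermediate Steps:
u = -1 (u = 1 - 1*2 = 1 - 2 = -1)
(K(u)*(-18))*70 = (-18/(-1))*70 = -1*(-18)*70 = 18*70 = 1260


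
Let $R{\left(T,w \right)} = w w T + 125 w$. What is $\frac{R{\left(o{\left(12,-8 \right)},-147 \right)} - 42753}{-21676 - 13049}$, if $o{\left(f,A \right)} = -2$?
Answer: $\frac{34782}{11575} \approx 3.0049$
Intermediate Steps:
$R{\left(T,w \right)} = 125 w + T w^{2}$ ($R{\left(T,w \right)} = w^{2} T + 125 w = T w^{2} + 125 w = 125 w + T w^{2}$)
$\frac{R{\left(o{\left(12,-8 \right)},-147 \right)} - 42753}{-21676 - 13049} = \frac{- 147 \left(125 - -294\right) - 42753}{-21676 - 13049} = \frac{- 147 \left(125 + 294\right) - 42753}{-34725} = \left(\left(-147\right) 419 - 42753\right) \left(- \frac{1}{34725}\right) = \left(-61593 - 42753\right) \left(- \frac{1}{34725}\right) = \left(-104346\right) \left(- \frac{1}{34725}\right) = \frac{34782}{11575}$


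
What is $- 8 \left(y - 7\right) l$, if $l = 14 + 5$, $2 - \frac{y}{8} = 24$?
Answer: $27816$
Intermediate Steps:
$y = -176$ ($y = 16 - 192 = -176$)
$l = 19$
$- 8 \left(y - 7\right) l = - 8 \left(-176 - 7\right) 19 = \left(-8\right) \left(-183\right) 19 = 1464 \cdot 19 = 27816$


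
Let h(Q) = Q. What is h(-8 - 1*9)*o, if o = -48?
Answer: 816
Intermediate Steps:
h(-8 - 1*9)*o = (-8 - 1*9)*(-48) = (-8 - 9)*(-48) = -17*(-48) = 816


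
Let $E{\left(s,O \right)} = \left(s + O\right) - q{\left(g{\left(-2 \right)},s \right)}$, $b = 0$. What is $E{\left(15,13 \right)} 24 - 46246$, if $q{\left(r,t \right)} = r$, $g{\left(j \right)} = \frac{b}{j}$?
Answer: $-45574$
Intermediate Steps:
$g{\left(j \right)} = 0$ ($g{\left(j \right)} = \frac{0}{j} = 0$)
$E{\left(s,O \right)} = O + s$ ($E{\left(s,O \right)} = \left(s + O\right) - 0 = \left(O + s\right) + 0 = O + s$)
$E{\left(15,13 \right)} 24 - 46246 = \left(13 + 15\right) 24 - 46246 = 28 \cdot 24 - 46246 = 672 - 46246 = -45574$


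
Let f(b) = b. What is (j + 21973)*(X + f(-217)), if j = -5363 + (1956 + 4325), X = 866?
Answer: 14856259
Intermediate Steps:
j = 918 (j = -5363 + 6281 = 918)
(j + 21973)*(X + f(-217)) = (918 + 21973)*(866 - 217) = 22891*649 = 14856259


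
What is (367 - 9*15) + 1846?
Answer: 2078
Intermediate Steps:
(367 - 9*15) + 1846 = (367 - 135) + 1846 = 232 + 1846 = 2078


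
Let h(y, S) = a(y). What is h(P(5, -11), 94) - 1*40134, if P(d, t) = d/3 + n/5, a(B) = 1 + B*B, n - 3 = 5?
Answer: -9027524/225 ≈ -40122.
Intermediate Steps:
n = 8 (n = 3 + 5 = 8)
a(B) = 1 + B**2
P(d, t) = 8/5 + d/3 (P(d, t) = d/3 + 8/5 = 8/5 + d/3)
h(y, S) = 1 + y**2
h(P(5, -11), 94) - 1*40134 = (1 + (8/5 + (1/3)*5)**2) - 1*40134 = (1 + (8/5 + 5/3)**2) - 40134 = (1 + (49/15)**2) - 40134 = (1 + 2401/225) - 40134 = 2626/225 - 40134 = -9027524/225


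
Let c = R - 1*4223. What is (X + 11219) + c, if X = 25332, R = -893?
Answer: 31435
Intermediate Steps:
c = -5116 (c = -893 - 1*4223 = -893 - 4223 = -5116)
(X + 11219) + c = (25332 + 11219) - 5116 = 36551 - 5116 = 31435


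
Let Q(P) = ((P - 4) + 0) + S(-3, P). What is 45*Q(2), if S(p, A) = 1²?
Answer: -45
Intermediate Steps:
S(p, A) = 1
Q(P) = -3 + P (Q(P) = ((P - 4) + 0) + 1 = ((-4 + P) + 0) + 1 = (-4 + P) + 1 = -3 + P)
45*Q(2) = 45*(-3 + 2) = 45*(-1) = -45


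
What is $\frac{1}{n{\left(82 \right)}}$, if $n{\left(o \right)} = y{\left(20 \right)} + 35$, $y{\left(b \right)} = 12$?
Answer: $\frac{1}{47} \approx 0.021277$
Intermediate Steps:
$n{\left(o \right)} = 47$ ($n{\left(o \right)} = 12 + 35 = 47$)
$\frac{1}{n{\left(82 \right)}} = \frac{1}{47}$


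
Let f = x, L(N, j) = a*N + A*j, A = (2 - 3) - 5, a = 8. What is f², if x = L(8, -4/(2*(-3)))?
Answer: 3600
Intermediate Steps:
A = -6 (A = -1 - 5 = -6)
L(N, j) = -6*j + 8*N (L(N, j) = 8*N - 6*j = -6*j + 8*N)
x = 60 (x = -(-24)/(2*(-3)) + 8*8 = -(-24)/(-6) + 64 = -(-24)*(-1)/6 + 64 = -6*⅔ + 64 = -4 + 64 = 60)
f = 60
f² = 60² = 3600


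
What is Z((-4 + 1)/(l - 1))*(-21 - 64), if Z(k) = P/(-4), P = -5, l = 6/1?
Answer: -425/4 ≈ -106.25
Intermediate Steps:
l = 6 (l = 6*1 = 6)
Z(k) = 5/4 (Z(k) = -5/(-4) = -5*(-1/4) = 5/4)
Z((-4 + 1)/(l - 1))*(-21 - 64) = 5*(-21 - 64)/4 = (5/4)*(-85) = -425/4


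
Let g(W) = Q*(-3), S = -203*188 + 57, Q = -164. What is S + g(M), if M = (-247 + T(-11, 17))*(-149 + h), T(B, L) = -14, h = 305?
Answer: -37615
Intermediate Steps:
M = -40716 (M = (-247 - 14)*(-149 + 305) = -261*156 = -40716)
S = -38107 (S = -38164 + 57 = -38107)
g(W) = 492 (g(W) = -164*(-3) = 492)
S + g(M) = -38107 + 492 = -37615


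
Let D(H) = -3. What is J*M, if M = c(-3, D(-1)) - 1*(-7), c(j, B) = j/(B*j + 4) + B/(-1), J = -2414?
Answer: -306578/13 ≈ -23583.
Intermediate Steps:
c(j, B) = -B + j/(4 + B*j) (c(j, B) = j/(4 + B*j) + B*(-1) = j/(4 + B*j) - B = -B + j/(4 + B*j))
M = 127/13 (M = (-3 - 4*(-3) - 1*(-3)*(-3)²)/(4 - 3*(-3)) - 1*(-7) = (-3 + 12 - 1*(-3)*9)/(4 + 9) + 7 = (-3 + 12 + 27)/13 + 7 = (1/13)*36 + 7 = 36/13 + 7 = 127/13 ≈ 9.7692)
J*M = -2414*127/13 = -306578/13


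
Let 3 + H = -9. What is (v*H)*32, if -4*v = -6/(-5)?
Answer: 576/5 ≈ 115.20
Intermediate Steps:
H = -12 (H = -3 - 9 = -12)
v = -3/10 (v = -(-3)/(2*(-5)) = -(-3)*(-1)/(2*5) = -¼*6/5 = -3/10 ≈ -0.30000)
(v*H)*32 = -3/10*(-12)*32 = (18/5)*32 = 576/5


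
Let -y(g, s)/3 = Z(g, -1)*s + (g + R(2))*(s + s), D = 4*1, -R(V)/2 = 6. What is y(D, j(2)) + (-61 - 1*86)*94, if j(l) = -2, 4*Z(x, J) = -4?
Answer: -13920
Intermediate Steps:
Z(x, J) = -1 (Z(x, J) = (¼)*(-4) = -1)
R(V) = -12 (R(V) = -2*6 = -12)
D = 4
y(g, s) = 3*s - 6*s*(-12 + g) (y(g, s) = -3*(-s + (g - 12)*(s + s)) = -3*(-s + (-12 + g)*(2*s)) = -3*(-s + 2*s*(-12 + g)) = 3*s - 6*s*(-12 + g))
y(D, j(2)) + (-61 - 1*86)*94 = 3*(-2)*(25 - 2*4) + (-61 - 1*86)*94 = 3*(-2)*(25 - 8) + (-61 - 86)*94 = 3*(-2)*17 - 147*94 = -102 - 13818 = -13920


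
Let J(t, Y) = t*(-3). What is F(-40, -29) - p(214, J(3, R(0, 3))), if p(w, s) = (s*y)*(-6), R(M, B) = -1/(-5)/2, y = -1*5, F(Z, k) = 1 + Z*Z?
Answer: 1871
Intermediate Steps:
F(Z, k) = 1 + Z²
y = -5
R(M, B) = ⅒ (R(M, B) = -1*(-⅕)*(½) = (⅕)*(½) = ⅒)
J(t, Y) = -3*t
p(w, s) = 30*s (p(w, s) = (s*(-5))*(-6) = -5*s*(-6) = 30*s)
F(-40, -29) - p(214, J(3, R(0, 3))) = (1 + (-40)²) - 30*(-3*3) = (1 + 1600) - 30*(-9) = 1601 - 1*(-270) = 1601 + 270 = 1871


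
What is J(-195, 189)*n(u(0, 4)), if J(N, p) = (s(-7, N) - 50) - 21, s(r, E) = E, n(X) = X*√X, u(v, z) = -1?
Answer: 266*I ≈ 266.0*I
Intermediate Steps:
n(X) = X^(3/2)
J(N, p) = -71 + N (J(N, p) = (N - 50) - 21 = (-50 + N) - 21 = -71 + N)
J(-195, 189)*n(u(0, 4)) = (-71 - 195)*(-1)^(3/2) = -(-266)*I = 266*I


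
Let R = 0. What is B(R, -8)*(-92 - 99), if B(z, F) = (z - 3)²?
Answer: -1719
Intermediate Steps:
B(z, F) = (-3 + z)²
B(R, -8)*(-92 - 99) = (-3 + 0)²*(-92 - 99) = (-3)²*(-191) = 9*(-191) = -1719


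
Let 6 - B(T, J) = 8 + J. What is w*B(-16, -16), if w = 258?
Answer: 3612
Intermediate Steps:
B(T, J) = -2 - J (B(T, J) = 6 - (8 + J) = 6 + (-8 - J) = -2 - J)
w*B(-16, -16) = 258*(-2 - 1*(-16)) = 258*(-2 + 16) = 258*14 = 3612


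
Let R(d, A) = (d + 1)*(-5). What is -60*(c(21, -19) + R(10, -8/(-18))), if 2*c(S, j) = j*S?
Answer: 15270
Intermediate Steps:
c(S, j) = S*j/2 (c(S, j) = (j*S)/2 = (S*j)/2 = S*j/2)
R(d, A) = -5 - 5*d (R(d, A) = (1 + d)*(-5) = -5 - 5*d)
-60*(c(21, -19) + R(10, -8/(-18))) = -60*((½)*21*(-19) + (-5 - 5*10)) = -60*(-399/2 + (-5 - 50)) = -60*(-399/2 - 55) = -60*(-509/2) = 15270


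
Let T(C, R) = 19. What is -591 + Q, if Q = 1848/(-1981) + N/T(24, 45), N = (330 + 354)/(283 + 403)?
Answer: -57453237/97069 ≈ -591.88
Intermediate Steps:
N = 342/343 (N = 684/686 = 684*(1/686) = 342/343 ≈ 0.99708)
Q = -85458/97069 (Q = 1848/(-1981) + (342/343)/19 = 1848*(-1/1981) + (342/343)*(1/19) = -264/283 + 18/343 = -85458/97069 ≈ -0.88038)
-591 + Q = -591 - 85458/97069 = -57453237/97069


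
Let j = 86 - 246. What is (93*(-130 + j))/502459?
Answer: -26970/502459 ≈ -0.053676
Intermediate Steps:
j = -160
(93*(-130 + j))/502459 = (93*(-130 - 160))/502459 = (93*(-290))*(1/502459) = -26970*1/502459 = -26970/502459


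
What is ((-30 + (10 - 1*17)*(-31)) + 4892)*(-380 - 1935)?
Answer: -11757885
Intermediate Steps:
((-30 + (10 - 1*17)*(-31)) + 4892)*(-380 - 1935) = ((-30 + (10 - 17)*(-31)) + 4892)*(-2315) = ((-30 - 7*(-31)) + 4892)*(-2315) = ((-30 + 217) + 4892)*(-2315) = (187 + 4892)*(-2315) = 5079*(-2315) = -11757885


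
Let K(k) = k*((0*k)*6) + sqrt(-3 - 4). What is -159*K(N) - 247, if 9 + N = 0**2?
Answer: -247 - 159*I*sqrt(7) ≈ -247.0 - 420.67*I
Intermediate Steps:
N = -9 (N = -9 + 0**2 = -9 + 0 = -9)
K(k) = I*sqrt(7) (K(k) = k*(0*6) + sqrt(-7) = k*0 + I*sqrt(7) = 0 + I*sqrt(7) = I*sqrt(7))
-159*K(N) - 247 = -159*I*sqrt(7) - 247 = -247 - 159*I*sqrt(7)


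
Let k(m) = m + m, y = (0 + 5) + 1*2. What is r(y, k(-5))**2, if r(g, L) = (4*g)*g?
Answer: 38416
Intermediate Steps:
y = 7 (y = 5 + 2 = 7)
k(m) = 2*m
r(g, L) = 4*g**2
r(y, k(-5))**2 = (4*7**2)**2 = (4*49)**2 = 196**2 = 38416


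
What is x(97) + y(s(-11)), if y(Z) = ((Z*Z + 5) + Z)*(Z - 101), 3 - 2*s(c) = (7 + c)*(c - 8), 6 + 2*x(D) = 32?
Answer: -1430721/8 ≈ -1.7884e+5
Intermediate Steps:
x(D) = 13 (x(D) = -3 + (½)*32 = -3 + 16 = 13)
s(c) = 3/2 - (-8 + c)*(7 + c)/2 (s(c) = 3/2 - (7 + c)*(c - 8)/2 = 3/2 - (7 + c)*(-8 + c)/2 = 3/2 - (-8 + c)*(7 + c)/2)
y(Z) = (-101 + Z)*(5 + Z + Z²) (y(Z) = ((Z² + 5) + Z)*(-101 + Z) = ((5 + Z²) + Z)*(-101 + Z) = (5 + Z + Z²)*(-101 + Z) = (-101 + Z)*(5 + Z + Z²))
x(97) + y(s(-11)) = 13 + (-505 + (59/2 + (½)*(-11) - ½*(-11)²)³ - 100*(59/2 + (½)*(-11) - ½*(-11)²)² - 96*(59/2 + (½)*(-11) - ½*(-11)²)) = 13 + (-505 + (59/2 - 11/2 - ½*121)³ - 100*(59/2 - 11/2 - ½*121)² - 96*(59/2 - 11/2 - ½*121)) = 13 + (-505 + (59/2 - 11/2 - 121/2)³ - 100*(59/2 - 11/2 - 121/2)² - 96*(59/2 - 11/2 - 121/2)) = 13 + (-505 + (-73/2)³ - 100*(-73/2)² - 96*(-73/2)) = 13 + (-505 - 389017/8 - 100*5329/4 + 3504) = 13 + (-505 - 389017/8 - 133225 + 3504) = 13 - 1430825/8 = -1430721/8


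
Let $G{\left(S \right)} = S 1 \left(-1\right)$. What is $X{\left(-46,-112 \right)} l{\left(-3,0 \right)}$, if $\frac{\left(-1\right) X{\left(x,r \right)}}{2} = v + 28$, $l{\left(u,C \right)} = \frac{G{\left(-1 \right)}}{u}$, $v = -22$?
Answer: $4$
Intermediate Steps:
$G{\left(S \right)} = - S$ ($G{\left(S \right)} = S \left(-1\right) = - S$)
$l{\left(u,C \right)} = \frac{1}{u}$ ($l{\left(u,C \right)} = \frac{\left(-1\right) \left(-1\right)}{u} = 1 \frac{1}{u} = \frac{1}{u}$)
$X{\left(x,r \right)} = -12$ ($X{\left(x,r \right)} = - 2 \left(-22 + 28\right) = \left(-2\right) 6 = -12$)
$X{\left(-46,-112 \right)} l{\left(-3,0 \right)} = - \frac{12}{-3} = \left(-12\right) \left(- \frac{1}{3}\right) = 4$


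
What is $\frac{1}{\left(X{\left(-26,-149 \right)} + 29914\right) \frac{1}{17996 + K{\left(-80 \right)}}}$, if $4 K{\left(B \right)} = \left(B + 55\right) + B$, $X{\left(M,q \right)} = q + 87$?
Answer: $\frac{71879}{119408} \approx 0.60196$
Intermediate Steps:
$X{\left(M,q \right)} = 87 + q$
$K{\left(B \right)} = \frac{55}{4} + \frac{B}{2}$ ($K{\left(B \right)} = \frac{\left(B + 55\right) + B}{4} = \frac{\left(55 + B\right) + B}{4} = \frac{55 + 2 B}{4} = \frac{55}{4} + \frac{B}{2}$)
$\frac{1}{\left(X{\left(-26,-149 \right)} + 29914\right) \frac{1}{17996 + K{\left(-80 \right)}}} = \frac{1}{\left(\left(87 - 149\right) + 29914\right) \frac{1}{17996 + \left(\frac{55}{4} + \frac{1}{2} \left(-80\right)\right)}} = \frac{1}{\left(-62 + 29914\right) \frac{1}{17996 + \left(\frac{55}{4} - 40\right)}} = \frac{1}{29852 \frac{1}{17996 - \frac{105}{4}}} = \frac{1}{29852 \frac{1}{\frac{71879}{4}}} = \frac{1}{29852 \cdot \frac{4}{71879}} = \frac{1}{\frac{119408}{71879}} = \frac{71879}{119408}$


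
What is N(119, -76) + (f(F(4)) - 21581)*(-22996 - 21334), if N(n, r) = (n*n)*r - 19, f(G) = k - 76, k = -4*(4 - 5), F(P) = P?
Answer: 958801235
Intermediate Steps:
k = 4 (k = -4*(-1) = 4)
f(G) = -72 (f(G) = 4 - 76 = -72)
N(n, r) = -19 + r*n**2 (N(n, r) = n**2*r - 19 = r*n**2 - 19 = -19 + r*n**2)
N(119, -76) + (f(F(4)) - 21581)*(-22996 - 21334) = (-19 - 76*119**2) + (-72 - 21581)*(-22996 - 21334) = (-19 - 76*14161) - 21653*(-44330) = (-19 - 1076236) + 959877490 = -1076255 + 959877490 = 958801235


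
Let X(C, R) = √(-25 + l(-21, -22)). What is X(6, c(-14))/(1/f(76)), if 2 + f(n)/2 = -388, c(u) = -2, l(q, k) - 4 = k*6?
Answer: -2340*I*√17 ≈ -9648.1*I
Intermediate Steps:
l(q, k) = 4 + 6*k (l(q, k) = 4 + k*6 = 4 + 6*k)
f(n) = -780 (f(n) = -4 + 2*(-388) = -4 - 776 = -780)
X(C, R) = 3*I*√17 (X(C, R) = √(-25 + (4 + 6*(-22))) = √(-25 + (4 - 132)) = √(-25 - 128) = √(-153) = 3*I*√17)
X(6, c(-14))/(1/f(76)) = (3*I*√17)/(1/(-780)) = (3*I*√17)/(-1/780) = (3*I*√17)*(-780) = -2340*I*√17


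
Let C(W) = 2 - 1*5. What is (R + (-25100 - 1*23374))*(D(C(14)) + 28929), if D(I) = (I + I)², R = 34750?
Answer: -397515660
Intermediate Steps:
C(W) = -3 (C(W) = 2 - 5 = -3)
D(I) = 4*I² (D(I) = (2*I)² = 4*I²)
(R + (-25100 - 1*23374))*(D(C(14)) + 28929) = (34750 + (-25100 - 1*23374))*(4*(-3)² + 28929) = (34750 + (-25100 - 23374))*(4*9 + 28929) = (34750 - 48474)*(36 + 28929) = -13724*28965 = -397515660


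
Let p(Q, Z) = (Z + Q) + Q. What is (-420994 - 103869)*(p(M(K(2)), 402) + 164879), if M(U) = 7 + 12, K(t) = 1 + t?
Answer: -86769826297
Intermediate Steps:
M(U) = 19
p(Q, Z) = Z + 2*Q (p(Q, Z) = (Q + Z) + Q = Z + 2*Q)
(-420994 - 103869)*(p(M(K(2)), 402) + 164879) = (-420994 - 103869)*((402 + 2*19) + 164879) = -524863*((402 + 38) + 164879) = -524863*(440 + 164879) = -524863*165319 = -86769826297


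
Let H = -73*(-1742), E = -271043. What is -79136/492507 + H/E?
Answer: -84079404010/133490574801 ≈ -0.62985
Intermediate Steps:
H = 127166
-79136/492507 + H/E = -79136/492507 + 127166/(-271043) = -79136*1/492507 + 127166*(-1/271043) = -79136/492507 - 127166/271043 = -84079404010/133490574801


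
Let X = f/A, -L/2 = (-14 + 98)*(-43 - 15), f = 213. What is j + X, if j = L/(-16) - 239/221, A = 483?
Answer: -21691617/35581 ≈ -609.64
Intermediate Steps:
L = 9744 (L = -2*(-14 + 98)*(-43 - 15) = -168*(-58) = -2*(-4872) = 9744)
X = 71/161 (X = 213/483 = 213*(1/483) = 71/161 ≈ 0.44099)
j = -134828/221 (j = 9744/(-16) - 239/221 = 9744*(-1/16) - 239*1/221 = -609 - 239/221 = -134828/221 ≈ -610.08)
j + X = -134828/221 + 71/161 = -21691617/35581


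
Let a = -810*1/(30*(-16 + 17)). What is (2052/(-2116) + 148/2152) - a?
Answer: 7427833/284602 ≈ 26.099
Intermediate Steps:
a = -27 (a = -810/(30*1) = -810/30 = -810*1/30 = -27)
(2052/(-2116) + 148/2152) - a = (2052/(-2116) + 148/2152) - 1*(-27) = (2052*(-1/2116) + 148*(1/2152)) + 27 = (-513/529 + 37/538) + 27 = -256421/284602 + 27 = 7427833/284602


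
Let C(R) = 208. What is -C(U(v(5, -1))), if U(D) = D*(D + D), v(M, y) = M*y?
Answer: -208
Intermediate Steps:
U(D) = 2*D² (U(D) = D*(2*D) = 2*D²)
-C(U(v(5, -1))) = -1*208 = -208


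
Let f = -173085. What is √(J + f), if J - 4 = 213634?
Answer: √40553 ≈ 201.38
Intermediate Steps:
J = 213638 (J = 4 + 213634 = 213638)
√(J + f) = √(213638 - 173085) = √40553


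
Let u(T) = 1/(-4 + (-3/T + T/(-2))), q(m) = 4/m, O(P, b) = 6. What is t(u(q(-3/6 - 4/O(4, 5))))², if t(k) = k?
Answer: 3136/6241 ≈ 0.50248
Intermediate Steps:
u(T) = 1/(-4 - 3/T - T/2) (u(T) = 1/(-4 + (-3/T + T*(-½))) = 1/(-4 + (-3/T - T/2)) = 1/(-4 - 3/T - T/2))
t(u(q(-3/6 - 4/O(4, 5))))² = (-2*4/(-3/6 - 4/6)/(6 + (4/(-3/6 - 4/6))² + 8*(4/(-3/6 - 4/6))))² = (-2*4/(-3*⅙ - 4*⅙)/(6 + (4/(-3*⅙ - 4*⅙))² + 8*(4/(-3*⅙ - 4*⅙))))² = (-2*4/(-½ - ⅔)/(6 + (4/(-½ - ⅔))² + 8*(4/(-½ - ⅔))))² = (-2*4/(-7/6)/(6 + (4/(-7/6))² + 8*(4/(-7/6))))² = (-2*4*(-6/7)/(6 + (4*(-6/7))² + 8*(4*(-6/7))))² = (-2*(-24/7)/(6 + (-24/7)² + 8*(-24/7)))² = (-2*(-24/7)/(6 + 576/49 - 192/7))² = (-2*(-24/7)/(-474/49))² = (-2*(-24/7)*(-49/474))² = (-56/79)² = 3136/6241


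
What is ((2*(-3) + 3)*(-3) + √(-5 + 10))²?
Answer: (9 + √5)² ≈ 126.25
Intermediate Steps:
((2*(-3) + 3)*(-3) + √(-5 + 10))² = ((-6 + 3)*(-3) + √5)² = (-3*(-3) + √5)² = (9 + √5)²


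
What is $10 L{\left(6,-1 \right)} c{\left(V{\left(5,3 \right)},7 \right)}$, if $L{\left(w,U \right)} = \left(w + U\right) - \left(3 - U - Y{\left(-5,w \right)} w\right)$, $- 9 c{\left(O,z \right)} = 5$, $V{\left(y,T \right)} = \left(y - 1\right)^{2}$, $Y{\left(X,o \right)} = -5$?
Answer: $\frac{1450}{9} \approx 161.11$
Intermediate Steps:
$V{\left(y,T \right)} = \left(-1 + y\right)^{2}$
$c{\left(O,z \right)} = - \frac{5}{9}$ ($c{\left(O,z \right)} = \left(- \frac{1}{9}\right) 5 = - \frac{5}{9}$)
$L{\left(w,U \right)} = -3 - 4 w + 2 U$ ($L{\left(w,U \right)} = \left(w + U\right) - \left(3 - U + 5 w\right) = \left(U + w\right) - \left(3 - U + 5 w\right) = -3 - 4 w + 2 U$)
$10 L{\left(6,-1 \right)} c{\left(V{\left(5,3 \right)},7 \right)} = 10 \left(-3 - 24 + 2 \left(-1\right)\right) \left(- \frac{5}{9}\right) = 10 \left(-3 - 24 - 2\right) \left(- \frac{5}{9}\right) = 10 \left(-29\right) \left(- \frac{5}{9}\right) = \left(-290\right) \left(- \frac{5}{9}\right) = \frac{1450}{9}$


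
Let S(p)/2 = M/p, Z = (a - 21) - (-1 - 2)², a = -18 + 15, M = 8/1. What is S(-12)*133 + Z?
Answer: -631/3 ≈ -210.33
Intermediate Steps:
M = 8 (M = 8*1 = 8)
a = -3
Z = -33 (Z = (-3 - 21) - (-1 - 2)² = -24 - 1*(-3)² = -24 - 1*9 = -24 - 9 = -33)
S(p) = 16/p (S(p) = 2*(8/p) = 16/p)
S(-12)*133 + Z = (16/(-12))*133 - 33 = (16*(-1/12))*133 - 33 = -4/3*133 - 33 = -532/3 - 33 = -631/3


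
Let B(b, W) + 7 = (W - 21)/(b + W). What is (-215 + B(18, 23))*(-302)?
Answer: 2748200/41 ≈ 67029.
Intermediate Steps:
B(b, W) = -7 + (-21 + W)/(W + b) (B(b, W) = -7 + (W - 21)/(b + W) = -7 + (-21 + W)/(W + b))
(-215 + B(18, 23))*(-302) = (-215 + (-21 - 7*18 - 6*23)/(23 + 18))*(-302) = (-215 + (-21 - 126 - 138)/41)*(-302) = (-215 + (1/41)*(-285))*(-302) = (-215 - 285/41)*(-302) = -9100/41*(-302) = 2748200/41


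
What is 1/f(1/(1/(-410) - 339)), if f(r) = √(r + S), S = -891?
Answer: -I*√17212838776481/123841391 ≈ -0.033501*I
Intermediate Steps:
f(r) = √(-891 + r) (f(r) = √(r - 891) = √(-891 + r))
1/f(1/(1/(-410) - 339)) = 1/(√(-891 + 1/(1/(-410) - 339))) = 1/(√(-891 + 1/(-1/410 - 339))) = 1/(√(-891 + 1/(-138991/410))) = 1/(√(-891 - 410/138991)) = 1/(√(-123841391/138991)) = 1/(I*√17212838776481/138991) = -I*√17212838776481/123841391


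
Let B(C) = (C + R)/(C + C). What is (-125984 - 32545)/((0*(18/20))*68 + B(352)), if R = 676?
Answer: -27901104/257 ≈ -1.0856e+5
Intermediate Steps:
B(C) = (676 + C)/(2*C) (B(C) = (C + 676)/(C + C) = (676 + C)/((2*C)) = (676 + C)*(1/(2*C)) = (676 + C)/(2*C))
(-125984 - 32545)/((0*(18/20))*68 + B(352)) = (-125984 - 32545)/((0*(18/20))*68 + (½)*(676 + 352)/352) = -158529/((0*(18*(1/20)))*68 + (½)*(1/352)*1028) = -158529/((0*(9/10))*68 + 257/176) = -158529/(0*68 + 257/176) = -158529/(0 + 257/176) = -158529/257/176 = -158529*176/257 = -27901104/257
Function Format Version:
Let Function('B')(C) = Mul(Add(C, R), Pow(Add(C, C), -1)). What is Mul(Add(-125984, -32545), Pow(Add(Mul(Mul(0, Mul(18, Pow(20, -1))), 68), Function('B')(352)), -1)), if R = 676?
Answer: Rational(-27901104, 257) ≈ -1.0856e+5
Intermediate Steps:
Function('B')(C) = Mul(Rational(1, 2), Pow(C, -1), Add(676, C)) (Function('B')(C) = Mul(Add(C, 676), Pow(Add(C, C), -1)) = Mul(Add(676, C), Pow(Mul(2, C), -1)) = Mul(Add(676, C), Mul(Rational(1, 2), Pow(C, -1))) = Mul(Rational(1, 2), Pow(C, -1), Add(676, C)))
Mul(Add(-125984, -32545), Pow(Add(Mul(Mul(0, Mul(18, Pow(20, -1))), 68), Function('B')(352)), -1)) = Mul(Add(-125984, -32545), Pow(Add(Mul(Mul(0, Mul(18, Pow(20, -1))), 68), Mul(Rational(1, 2), Pow(352, -1), Add(676, 352))), -1)) = Mul(-158529, Pow(Add(Mul(Mul(0, Mul(18, Rational(1, 20))), 68), Mul(Rational(1, 2), Rational(1, 352), 1028)), -1)) = Mul(-158529, Pow(Add(Mul(Mul(0, Rational(9, 10)), 68), Rational(257, 176)), -1)) = Mul(-158529, Pow(Add(Mul(0, 68), Rational(257, 176)), -1)) = Mul(-158529, Pow(Add(0, Rational(257, 176)), -1)) = Mul(-158529, Pow(Rational(257, 176), -1)) = Mul(-158529, Rational(176, 257)) = Rational(-27901104, 257)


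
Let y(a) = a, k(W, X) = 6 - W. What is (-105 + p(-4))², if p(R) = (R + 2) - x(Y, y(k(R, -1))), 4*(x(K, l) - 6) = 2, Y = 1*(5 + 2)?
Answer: 51529/4 ≈ 12882.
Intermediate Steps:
Y = 7 (Y = 1*7 = 7)
x(K, l) = 13/2 (x(K, l) = 6 + (¼)*2 = 6 + ½ = 13/2)
p(R) = -9/2 + R (p(R) = (R + 2) - 1*13/2 = (2 + R) - 13/2 = -9/2 + R)
(-105 + p(-4))² = (-105 + (-9/2 - 4))² = (-105 - 17/2)² = (-227/2)² = 51529/4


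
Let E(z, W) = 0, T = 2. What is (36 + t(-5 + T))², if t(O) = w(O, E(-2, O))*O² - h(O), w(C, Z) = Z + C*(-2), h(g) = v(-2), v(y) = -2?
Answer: 8464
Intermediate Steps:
h(g) = -2
w(C, Z) = Z - 2*C
t(O) = 2 - 2*O³ (t(O) = (0 - 2*O)*O² - 1*(-2) = (-2*O)*O² + 2 = -2*O³ + 2 = 2 - 2*O³)
(36 + t(-5 + T))² = (36 + (2 - 2*(-5 + 2)³))² = (36 + (2 - 2*(-3)³))² = (36 + (2 - 2*(-27)))² = (36 + (2 + 54))² = (36 + 56)² = 92² = 8464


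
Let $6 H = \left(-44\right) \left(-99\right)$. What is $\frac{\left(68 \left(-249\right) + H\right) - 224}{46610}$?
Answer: $- \frac{1643}{4661} \approx -0.3525$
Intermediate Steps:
$H = 726$ ($H = \frac{\left(-44\right) \left(-99\right)}{6} = \frac{1}{6} \cdot 4356 = 726$)
$\frac{\left(68 \left(-249\right) + H\right) - 224}{46610} = \frac{\left(68 \left(-249\right) + 726\right) - 224}{46610} = \left(\left(-16932 + 726\right) - 224\right) \frac{1}{46610} = \left(-16206 - 224\right) \frac{1}{46610} = \left(-16430\right) \frac{1}{46610} = - \frac{1643}{4661}$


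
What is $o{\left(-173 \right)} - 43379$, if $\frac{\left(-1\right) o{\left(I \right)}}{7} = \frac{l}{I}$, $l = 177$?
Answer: $- \frac{7503328}{173} \approx -43372.0$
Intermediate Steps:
$o{\left(I \right)} = - \frac{1239}{I}$ ($o{\left(I \right)} = - 7 \frac{177}{I} = - \frac{1239}{I}$)
$o{\left(-173 \right)} - 43379 = - \frac{1239}{-173} - 43379 = \left(-1239\right) \left(- \frac{1}{173}\right) - 43379 = \frac{1239}{173} - 43379 = - \frac{7503328}{173}$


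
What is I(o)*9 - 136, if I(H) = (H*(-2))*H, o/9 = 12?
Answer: -210088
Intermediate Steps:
o = 108 (o = 9*12 = 108)
I(H) = -2*H² (I(H) = (-2*H)*H = -2*H²)
I(o)*9 - 136 = -2*108²*9 - 136 = -2*11664*9 - 136 = -23328*9 - 136 = -209952 - 136 = -210088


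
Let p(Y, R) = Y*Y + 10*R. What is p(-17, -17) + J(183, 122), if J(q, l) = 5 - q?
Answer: -59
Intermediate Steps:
p(Y, R) = Y**2 + 10*R
p(-17, -17) + J(183, 122) = ((-17)**2 + 10*(-17)) + (5 - 1*183) = (289 - 170) + (5 - 183) = 119 - 178 = -59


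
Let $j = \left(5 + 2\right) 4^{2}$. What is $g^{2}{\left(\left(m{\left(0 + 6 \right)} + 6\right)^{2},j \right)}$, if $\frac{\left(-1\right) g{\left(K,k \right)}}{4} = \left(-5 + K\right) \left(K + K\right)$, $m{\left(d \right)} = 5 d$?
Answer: $179160580767744$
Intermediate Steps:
$j = 112$ ($j = 7 \cdot 16 = 112$)
$g{\left(K,k \right)} = - 8 K \left(-5 + K\right)$ ($g{\left(K,k \right)} = - 4 \left(-5 + K\right) \left(K + K\right) = - 4 \left(-5 + K\right) 2 K = - 4 \cdot 2 K \left(-5 + K\right) = - 8 K \left(-5 + K\right)$)
$g^{2}{\left(\left(m{\left(0 + 6 \right)} + 6\right)^{2},j \right)} = \left(8 \left(5 \left(0 + 6\right) + 6\right)^{2} \left(5 - \left(5 \left(0 + 6\right) + 6\right)^{2}\right)\right)^{2} = \left(8 \left(5 \cdot 6 + 6\right)^{2} \left(5 - \left(5 \cdot 6 + 6\right)^{2}\right)\right)^{2} = \left(8 \left(30 + 6\right)^{2} \left(5 - \left(30 + 6\right)^{2}\right)\right)^{2} = \left(8 \cdot 36^{2} \left(5 - 36^{2}\right)\right)^{2} = \left(8 \cdot 1296 \left(5 - 1296\right)\right)^{2} = \left(8 \cdot 1296 \left(-1291\right)\right)^{2} = \left(-13385088\right)^{2} = 179160580767744$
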